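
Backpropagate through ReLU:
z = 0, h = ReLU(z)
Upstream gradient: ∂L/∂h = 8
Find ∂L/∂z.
∂L/∂z = 0

h = ReLU(0) = 0
At z = 0: ∂h/∂z = 0 (by convention)
∂L/∂z = ∂L/∂h · ∂h/∂z = 8 × 0 = 0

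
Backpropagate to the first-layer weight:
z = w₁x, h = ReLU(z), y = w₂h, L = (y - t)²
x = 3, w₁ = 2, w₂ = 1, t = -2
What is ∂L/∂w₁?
∂L/∂w₁ = 48

Forward pass:
z = w₁x = 2×3 = 6
h = ReLU(6) = 6
y = w₂h = 1×6 = 6

Backward pass:
∂L/∂y = 2(y - t) = 2(6 - -2) = 16
∂y/∂h = w₂ = 1
∂h/∂z = 1 (ReLU derivative)
∂z/∂w₁ = x = 3

∂L/∂w₁ = 16 × 1 × 1 × 3 = 48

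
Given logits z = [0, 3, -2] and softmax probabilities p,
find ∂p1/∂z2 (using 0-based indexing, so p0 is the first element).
∂p1/∂z2 = -0.006036

p = softmax(z) = [0.04712, 0.9465, 0.006377]
p1 = 0.9465, p2 = 0.006377

∂p1/∂z2 = -p1 × p2 = -0.9465 × 0.006377 = -0.006036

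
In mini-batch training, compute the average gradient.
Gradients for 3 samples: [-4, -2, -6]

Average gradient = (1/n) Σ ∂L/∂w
Average gradient = -4

Average = (1/3)(-4 + -2 + -6) = -12/3 = -4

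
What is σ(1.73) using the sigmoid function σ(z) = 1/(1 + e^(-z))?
0.8494

sigmoid(1.73) = 1/(1 + e^(-1.73)) = 1/(1 + 0.1773) = 0.8494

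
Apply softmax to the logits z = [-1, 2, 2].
p = [0.0243, 0.4879, 0.4879]

exp(z) = [0.3679, 7.389, 7.389]
Sum = 15.15
p = [0.0243, 0.4879, 0.4879]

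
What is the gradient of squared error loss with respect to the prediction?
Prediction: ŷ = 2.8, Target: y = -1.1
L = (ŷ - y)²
∂L/∂ŷ = 7.8

∂L/∂ŷ = 2(ŷ - y) = 2(2.8 - -1.1) = 2(3.9) = 7.8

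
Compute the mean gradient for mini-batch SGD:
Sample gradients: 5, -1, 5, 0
Average gradient = 2.25

Average = (1/4)(5 + -1 + 5 + 0) = 9/4 = 2.25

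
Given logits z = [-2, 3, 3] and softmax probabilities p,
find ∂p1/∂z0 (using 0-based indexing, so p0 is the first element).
∂p1/∂z0 = -0.001673

p = softmax(z) = [0.003358, 0.4983, 0.4983]
p1 = 0.4983, p0 = 0.003358

∂p1/∂z0 = -p1 × p0 = -0.4983 × 0.003358 = -0.001673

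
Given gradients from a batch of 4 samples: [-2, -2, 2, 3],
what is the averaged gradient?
Average gradient = 0.25

Average = (1/4)(-2 + -2 + 2 + 3) = 1/4 = 0.25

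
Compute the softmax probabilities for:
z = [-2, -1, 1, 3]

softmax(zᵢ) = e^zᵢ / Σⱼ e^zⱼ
p = [0.0058, 0.0158, 0.1166, 0.8618]

exp(z) = [0.1353, 0.3679, 2.718, 20.09]
Sum = 23.31
p = [0.0058, 0.0158, 0.1166, 0.8618]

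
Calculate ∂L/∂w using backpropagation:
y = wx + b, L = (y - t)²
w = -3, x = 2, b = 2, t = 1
∂L/∂w = -20

y = wx + b = (-3)(2) + 2 = -4
∂L/∂y = 2(y - t) = 2(-4 - 1) = -10
∂y/∂w = x = 2
∂L/∂w = ∂L/∂y · ∂y/∂w = -10 × 2 = -20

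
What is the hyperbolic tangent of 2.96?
0.9946

tanh(2.96) = (e^(2.96) - e^(-2.96))/(e^(2.96) + e^(-2.96)) = 0.9946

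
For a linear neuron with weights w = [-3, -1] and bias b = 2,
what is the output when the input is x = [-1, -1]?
y = 6

y = (-3)(-1) + (-1)(-1) + 2 = 6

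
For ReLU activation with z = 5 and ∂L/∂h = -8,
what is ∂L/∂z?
∂L/∂z = -8

h = ReLU(5) = 5
Since z > 0: ∂h/∂z = 1
∂L/∂z = ∂L/∂h · ∂h/∂z = -8 × 1 = -8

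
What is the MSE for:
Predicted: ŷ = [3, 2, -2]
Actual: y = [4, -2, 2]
MSE = 11

MSE = (1/3)((3-4)² + (2--2)² + (-2-2)²) = (1/3)(1 + 16 + 16) = 11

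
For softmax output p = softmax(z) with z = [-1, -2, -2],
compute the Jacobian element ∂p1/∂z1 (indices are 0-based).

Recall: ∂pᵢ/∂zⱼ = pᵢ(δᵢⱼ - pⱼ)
∂p1/∂z1 = 0.167

p = softmax(z) = [0.5761, 0.2119, 0.2119]
p1 = 0.2119

∂p1/∂z1 = p1(1 - p1) = 0.2119 × (1 - 0.2119) = 0.167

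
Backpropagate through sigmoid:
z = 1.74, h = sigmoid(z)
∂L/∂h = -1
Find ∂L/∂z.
∂L/∂z = -0.127

σ(1.74) = 0.8507
σ'(1.74) = σ(1.74)(1 - σ(1.74)) = 0.8507 × 0.1493 = 0.127
∂L/∂z = ∂L/∂h · σ'(z) = -1 × 0.127 = -0.127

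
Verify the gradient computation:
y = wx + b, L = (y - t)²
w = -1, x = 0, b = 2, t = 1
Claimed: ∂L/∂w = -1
Incorrect

y = (-1)(0) + 2 = 2
∂L/∂y = 2(y - t) = 2(2 - 1) = 2
∂y/∂w = x = 0
∂L/∂w = 2 × 0 = 0

Claimed value: -1
Incorrect: The correct gradient is 0.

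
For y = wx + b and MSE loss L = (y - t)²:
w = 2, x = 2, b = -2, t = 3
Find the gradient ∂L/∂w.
∂L/∂w = -4

y = wx + b = (2)(2) + -2 = 2
∂L/∂y = 2(y - t) = 2(2 - 3) = -2
∂y/∂w = x = 2
∂L/∂w = ∂L/∂y · ∂y/∂w = -2 × 2 = -4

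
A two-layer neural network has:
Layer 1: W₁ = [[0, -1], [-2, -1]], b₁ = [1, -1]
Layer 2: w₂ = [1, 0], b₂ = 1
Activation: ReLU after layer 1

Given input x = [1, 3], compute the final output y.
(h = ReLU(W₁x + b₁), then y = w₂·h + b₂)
y = 1

Layer 1 pre-activation: z₁ = [-2, -6]
After ReLU: h = [0, 0]
Layer 2 output: y = 1×0 + 0×0 + 1 = 1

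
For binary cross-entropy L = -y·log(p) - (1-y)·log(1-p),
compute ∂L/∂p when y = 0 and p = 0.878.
∂L/∂p = 8.197

∂L/∂p = -y/p + (1-y)/(1-p) = 0 + 1/0.122 = 8.197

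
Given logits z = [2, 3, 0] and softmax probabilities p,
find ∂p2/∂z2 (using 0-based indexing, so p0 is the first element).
∂p2/∂z2 = 0.03389

p = softmax(z) = [0.2595, 0.7054, 0.03512]
p2 = 0.03512

∂p2/∂z2 = p2(1 - p2) = 0.03512 × (1 - 0.03512) = 0.03389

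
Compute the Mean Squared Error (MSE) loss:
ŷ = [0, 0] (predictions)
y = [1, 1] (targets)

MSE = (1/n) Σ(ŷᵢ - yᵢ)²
MSE = 1

MSE = (1/2)((0-1)² + (0-1)²) = (1/2)(1 + 1) = 1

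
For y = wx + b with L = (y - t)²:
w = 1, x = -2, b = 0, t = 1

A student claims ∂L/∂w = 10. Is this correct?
Incorrect

y = (1)(-2) + 0 = -2
∂L/∂y = 2(y - t) = 2(-2 - 1) = -6
∂y/∂w = x = -2
∂L/∂w = -6 × -2 = 12

Claimed value: 10
Incorrect: The correct gradient is 12.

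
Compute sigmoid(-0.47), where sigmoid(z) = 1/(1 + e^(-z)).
0.3846

sigmoid(-0.47) = 1/(1 + e^(0.47)) = 1/(1 + 1.6) = 0.3846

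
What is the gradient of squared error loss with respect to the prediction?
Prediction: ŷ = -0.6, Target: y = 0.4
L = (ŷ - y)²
∂L/∂ŷ = -2.0

∂L/∂ŷ = 2(ŷ - y) = 2(-0.6 - 0.4) = 2(-1.0) = -2.0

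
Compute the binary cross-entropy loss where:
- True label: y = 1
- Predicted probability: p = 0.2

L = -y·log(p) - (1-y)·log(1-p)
L = 1.609

L = -1·log(0.2) - 0·log(0.8) = -log(0.2) = 1.609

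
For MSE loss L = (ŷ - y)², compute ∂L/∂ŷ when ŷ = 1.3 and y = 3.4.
∂L/∂ŷ = -4.2

∂L/∂ŷ = 2(ŷ - y) = 2(1.3 - 3.4) = 2(-2.1) = -4.2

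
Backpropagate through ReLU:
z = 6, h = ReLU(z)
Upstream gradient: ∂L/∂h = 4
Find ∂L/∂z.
∂L/∂z = 4

h = ReLU(6) = 6
Since z > 0: ∂h/∂z = 1
∂L/∂z = ∂L/∂h · ∂h/∂z = 4 × 1 = 4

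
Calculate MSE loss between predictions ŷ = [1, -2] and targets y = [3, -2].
MSE = 2

MSE = (1/2)((1-3)² + (-2--2)²) = (1/2)(4 + 0) = 2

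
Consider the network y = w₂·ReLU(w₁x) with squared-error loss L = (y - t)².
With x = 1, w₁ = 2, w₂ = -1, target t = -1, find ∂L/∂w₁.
∂L/∂w₁ = 2

Forward pass:
z = w₁x = 2×1 = 2
h = ReLU(2) = 2
y = w₂h = -1×2 = -2

Backward pass:
∂L/∂y = 2(y - t) = 2(-2 - -1) = -2
∂y/∂h = w₂ = -1
∂h/∂z = 1 (ReLU derivative)
∂z/∂w₁ = x = 1

∂L/∂w₁ = -2 × -1 × 1 × 1 = 2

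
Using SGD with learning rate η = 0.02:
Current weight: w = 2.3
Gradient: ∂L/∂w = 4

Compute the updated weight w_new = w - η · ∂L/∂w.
w_new = 2.22

w_new = w - η·∂L/∂w = 2.3 - 0.02×(4) = 2.3 - (0.08) = 2.22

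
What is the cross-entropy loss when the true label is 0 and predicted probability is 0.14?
L = 0.1508

L = -0·log(0.14) - 1·log(0.86) = -log(0.86) = 0.1508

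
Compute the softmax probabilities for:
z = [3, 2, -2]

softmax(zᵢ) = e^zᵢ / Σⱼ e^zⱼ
p = [0.7275, 0.2676, 0.0049]

exp(z) = [20.09, 7.389, 0.1353]
Sum = 27.61
p = [0.7275, 0.2676, 0.0049]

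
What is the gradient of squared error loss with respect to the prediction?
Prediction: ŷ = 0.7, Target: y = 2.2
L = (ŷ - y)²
∂L/∂ŷ = -3.0

∂L/∂ŷ = 2(ŷ - y) = 2(0.7 - 2.2) = 2(-1.5) = -3.0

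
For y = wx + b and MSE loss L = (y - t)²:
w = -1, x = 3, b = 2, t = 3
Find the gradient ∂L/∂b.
∂L/∂b = -8

y = wx + b = (-1)(3) + 2 = -1
∂L/∂y = 2(y - t) = 2(-1 - 3) = -8
∂y/∂b = 1
∂L/∂b = ∂L/∂y · ∂y/∂b = -8 × 1 = -8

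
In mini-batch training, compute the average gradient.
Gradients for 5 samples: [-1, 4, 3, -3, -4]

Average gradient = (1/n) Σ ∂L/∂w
Average gradient = -0.2

Average = (1/5)(-1 + 4 + 3 + -3 + -4) = -1/5 = -0.2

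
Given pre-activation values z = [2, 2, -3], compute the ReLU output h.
h = [2, 2, 0]

ReLU applied element-wise: max(0,2)=2, max(0,2)=2, max(0,-3)=0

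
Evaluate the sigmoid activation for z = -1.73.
0.1506

sigmoid(-1.73) = 1/(1 + e^(1.73)) = 1/(1 + 5.641) = 0.1506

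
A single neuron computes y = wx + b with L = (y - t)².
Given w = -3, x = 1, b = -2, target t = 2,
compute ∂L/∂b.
∂L/∂b = -14

y = wx + b = (-3)(1) + -2 = -5
∂L/∂y = 2(y - t) = 2(-5 - 2) = -14
∂y/∂b = 1
∂L/∂b = ∂L/∂y · ∂y/∂b = -14 × 1 = -14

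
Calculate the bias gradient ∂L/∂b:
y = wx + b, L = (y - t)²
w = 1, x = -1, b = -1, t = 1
∂L/∂b = -6

y = wx + b = (1)(-1) + -1 = -2
∂L/∂y = 2(y - t) = 2(-2 - 1) = -6
∂y/∂b = 1
∂L/∂b = ∂L/∂y · ∂y/∂b = -6 × 1 = -6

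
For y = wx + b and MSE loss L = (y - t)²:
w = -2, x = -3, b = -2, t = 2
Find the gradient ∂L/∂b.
∂L/∂b = 4

y = wx + b = (-2)(-3) + -2 = 4
∂L/∂y = 2(y - t) = 2(4 - 2) = 4
∂y/∂b = 1
∂L/∂b = ∂L/∂y · ∂y/∂b = 4 × 1 = 4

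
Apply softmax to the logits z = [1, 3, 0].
p = [0.1142, 0.8438, 0.042]

exp(z) = [2.718, 20.09, 1]
Sum = 23.8
p = [0.1142, 0.8438, 0.042]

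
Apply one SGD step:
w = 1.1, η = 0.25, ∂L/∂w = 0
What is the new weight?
w_new = 1.1

w_new = w - η·∂L/∂w = 1.1 - 0.25×(0) = 1.1 - (0) = 1.1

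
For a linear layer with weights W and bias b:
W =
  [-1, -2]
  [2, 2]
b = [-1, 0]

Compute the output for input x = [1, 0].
y = [-2, 2]

Wx = [-1×1 + -2×0, 2×1 + 2×0]
   = [-1, 2]
y = Wx + b = [-1 + -1, 2 + 0] = [-2, 2]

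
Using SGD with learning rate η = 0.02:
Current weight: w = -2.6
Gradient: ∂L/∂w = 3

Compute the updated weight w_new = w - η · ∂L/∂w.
w_new = -2.66

w_new = w - η·∂L/∂w = -2.6 - 0.02×(3) = -2.6 - (0.06) = -2.66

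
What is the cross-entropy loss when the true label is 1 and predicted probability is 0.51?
L = 0.6733

L = -1·log(0.51) - 0·log(0.49) = -log(0.51) = 0.6733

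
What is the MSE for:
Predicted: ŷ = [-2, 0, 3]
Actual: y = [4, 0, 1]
MSE = 13.33

MSE = (1/3)((-2-4)² + (0-0)² + (3-1)²) = (1/3)(36 + 0 + 4) = 13.33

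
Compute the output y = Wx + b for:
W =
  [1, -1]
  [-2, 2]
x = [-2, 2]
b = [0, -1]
y = [-4, 7]

Wx = [1×-2 + -1×2, -2×-2 + 2×2]
   = [-4, 8]
y = Wx + b = [-4 + 0, 8 + -1] = [-4, 7]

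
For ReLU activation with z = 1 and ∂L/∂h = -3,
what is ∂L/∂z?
∂L/∂z = -3

h = ReLU(1) = 1
Since z > 0: ∂h/∂z = 1
∂L/∂z = ∂L/∂h · ∂h/∂z = -3 × 1 = -3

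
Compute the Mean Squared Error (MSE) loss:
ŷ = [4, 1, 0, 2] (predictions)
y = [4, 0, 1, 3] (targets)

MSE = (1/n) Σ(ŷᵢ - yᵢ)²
MSE = 0.75

MSE = (1/4)((4-4)² + (1-0)² + (0-1)² + (2-3)²) = (1/4)(0 + 1 + 1 + 1) = 0.75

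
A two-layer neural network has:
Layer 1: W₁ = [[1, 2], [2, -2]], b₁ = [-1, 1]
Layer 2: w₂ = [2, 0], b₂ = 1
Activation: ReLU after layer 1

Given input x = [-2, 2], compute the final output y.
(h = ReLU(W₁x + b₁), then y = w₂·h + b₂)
y = 3

Layer 1 pre-activation: z₁ = [1, -7]
After ReLU: h = [1, 0]
Layer 2 output: y = 2×1 + 0×0 + 1 = 3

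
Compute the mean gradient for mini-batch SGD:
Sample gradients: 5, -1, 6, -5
Average gradient = 1.25

Average = (1/4)(5 + -1 + 6 + -5) = 5/4 = 1.25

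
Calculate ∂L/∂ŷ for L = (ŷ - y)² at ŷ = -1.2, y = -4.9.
∂L/∂ŷ = 7.4

∂L/∂ŷ = 2(ŷ - y) = 2(-1.2 - -4.9) = 2(3.7) = 7.4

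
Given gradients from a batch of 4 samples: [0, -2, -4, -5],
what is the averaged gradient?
Average gradient = -2.75

Average = (1/4)(0 + -2 + -4 + -5) = -11/4 = -2.75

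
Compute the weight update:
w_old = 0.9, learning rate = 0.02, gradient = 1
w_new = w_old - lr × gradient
w_new = 0.88

w_new = w - η·∂L/∂w = 0.9 - 0.02×(1) = 0.9 - (0.02) = 0.88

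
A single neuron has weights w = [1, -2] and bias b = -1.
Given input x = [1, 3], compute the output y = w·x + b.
y = -6

y = (1)(1) + (-2)(3) + -1 = -6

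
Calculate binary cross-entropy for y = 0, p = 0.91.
L = 2.408

L = -0·log(0.91) - 1·log(0.09) = -log(0.09) = 2.408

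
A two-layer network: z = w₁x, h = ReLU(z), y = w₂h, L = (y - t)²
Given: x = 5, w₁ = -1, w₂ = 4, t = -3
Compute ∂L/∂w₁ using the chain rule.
∂L/∂w₁ = 0

Forward pass:
z = w₁x = -1×5 = -5
h = ReLU(-5) = 0
y = w₂h = 4×0 = 0

Backward pass:
∂L/∂y = 2(y - t) = 2(0 - -3) = 6
∂y/∂h = w₂ = 4
∂h/∂z = 0 (ReLU derivative)
∂z/∂w₁ = x = 5

∂L/∂w₁ = 6 × 4 × 0 × 5 = 0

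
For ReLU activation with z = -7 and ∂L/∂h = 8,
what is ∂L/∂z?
∂L/∂z = 0

h = ReLU(-7) = 0
Since z < 0: ∂h/∂z = 0
∂L/∂z = ∂L/∂h · ∂h/∂z = 8 × 0 = 0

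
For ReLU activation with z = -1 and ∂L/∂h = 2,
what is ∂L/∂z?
∂L/∂z = 0

h = ReLU(-1) = 0
Since z < 0: ∂h/∂z = 0
∂L/∂z = ∂L/∂h · ∂h/∂z = 2 × 0 = 0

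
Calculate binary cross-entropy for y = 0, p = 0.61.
L = 0.9416

L = -0·log(0.61) - 1·log(0.39) = -log(0.39) = 0.9416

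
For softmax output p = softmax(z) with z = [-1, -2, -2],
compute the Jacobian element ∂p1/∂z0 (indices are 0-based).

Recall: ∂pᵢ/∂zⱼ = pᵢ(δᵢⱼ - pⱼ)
∂p1/∂z0 = -0.1221

p = softmax(z) = [0.5761, 0.2119, 0.2119]
p1 = 0.2119, p0 = 0.5761

∂p1/∂z0 = -p1 × p0 = -0.2119 × 0.5761 = -0.1221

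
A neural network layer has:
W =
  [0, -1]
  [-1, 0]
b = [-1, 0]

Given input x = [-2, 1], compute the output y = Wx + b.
y = [-2, 2]

Wx = [0×-2 + -1×1, -1×-2 + 0×1]
   = [-1, 2]
y = Wx + b = [-1 + -1, 2 + 0] = [-2, 2]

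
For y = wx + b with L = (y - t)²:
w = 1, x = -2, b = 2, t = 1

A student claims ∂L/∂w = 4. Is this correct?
Correct

y = (1)(-2) + 2 = 0
∂L/∂y = 2(y - t) = 2(0 - 1) = -2
∂y/∂w = x = -2
∂L/∂w = -2 × -2 = 4

Claimed value: 4
Correct: The correct gradient is 4.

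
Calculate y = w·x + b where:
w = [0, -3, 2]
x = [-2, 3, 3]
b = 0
y = -3

y = (0)(-2) + (-3)(3) + (2)(3) + 0 = -3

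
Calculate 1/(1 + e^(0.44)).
0.3917

sigmoid(-0.44) = 1/(1 + e^(0.44)) = 1/(1 + 1.553) = 0.3917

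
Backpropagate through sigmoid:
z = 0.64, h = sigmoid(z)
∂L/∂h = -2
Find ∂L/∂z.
∂L/∂z = -0.4521

σ(0.64) = 0.6548
σ'(0.64) = σ(0.64)(1 - σ(0.64)) = 0.6548 × 0.3452 = 0.2261
∂L/∂z = ∂L/∂h · σ'(z) = -2 × 0.2261 = -0.4521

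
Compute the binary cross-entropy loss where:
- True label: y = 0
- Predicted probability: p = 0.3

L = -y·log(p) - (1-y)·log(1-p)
L = 0.3567

L = -0·log(0.3) - 1·log(0.7) = -log(0.7) = 0.3567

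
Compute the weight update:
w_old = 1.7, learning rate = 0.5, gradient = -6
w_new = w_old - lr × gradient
w_new = 4.7

w_new = w - η·∂L/∂w = 1.7 - 0.5×(-6) = 1.7 - (-3) = 4.7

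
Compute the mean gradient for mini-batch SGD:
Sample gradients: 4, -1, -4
Average gradient = -0.3333

Average = (1/3)(4 + -1 + -4) = -1/3 = -0.3333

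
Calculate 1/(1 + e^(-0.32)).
0.5793

sigmoid(0.32) = 1/(1 + e^(-0.32)) = 1/(1 + 0.7261) = 0.5793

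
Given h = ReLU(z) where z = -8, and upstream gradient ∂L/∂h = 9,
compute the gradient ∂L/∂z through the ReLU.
∂L/∂z = 0

h = ReLU(-8) = 0
Since z < 0: ∂h/∂z = 0
∂L/∂z = ∂L/∂h · ∂h/∂z = 9 × 0 = 0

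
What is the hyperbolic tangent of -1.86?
-0.9527

tanh(-1.86) = (e^(-1.86) - e^(1.86))/(e^(-1.86) + e^(1.86)) = -0.9527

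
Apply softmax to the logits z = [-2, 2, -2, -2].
p = [0.0174, 0.9479, 0.0174, 0.0174]

exp(z) = [0.1353, 7.389, 0.1353, 0.1353]
Sum = 7.795
p = [0.0174, 0.9479, 0.0174, 0.0174]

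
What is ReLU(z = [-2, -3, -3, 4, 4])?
h = [0, 0, 0, 4, 4]

ReLU applied element-wise: max(0,-2)=0, max(0,-3)=0, max(0,-3)=0, max(0,4)=4, max(0,4)=4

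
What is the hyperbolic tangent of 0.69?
0.598

tanh(0.69) = (e^(0.69) - e^(-0.69))/(e^(0.69) + e^(-0.69)) = 0.598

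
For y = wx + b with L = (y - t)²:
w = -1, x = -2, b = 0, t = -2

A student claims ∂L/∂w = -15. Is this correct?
Incorrect

y = (-1)(-2) + 0 = 2
∂L/∂y = 2(y - t) = 2(2 - -2) = 8
∂y/∂w = x = -2
∂L/∂w = 8 × -2 = -16

Claimed value: -15
Incorrect: The correct gradient is -16.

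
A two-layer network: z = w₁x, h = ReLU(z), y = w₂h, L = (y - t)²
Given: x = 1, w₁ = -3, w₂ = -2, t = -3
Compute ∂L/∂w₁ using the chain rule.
∂L/∂w₁ = 0

Forward pass:
z = w₁x = -3×1 = -3
h = ReLU(-3) = 0
y = w₂h = -2×0 = 0

Backward pass:
∂L/∂y = 2(y - t) = 2(0 - -3) = 6
∂y/∂h = w₂ = -2
∂h/∂z = 0 (ReLU derivative)
∂z/∂w₁ = x = 1

∂L/∂w₁ = 6 × -2 × 0 × 1 = 0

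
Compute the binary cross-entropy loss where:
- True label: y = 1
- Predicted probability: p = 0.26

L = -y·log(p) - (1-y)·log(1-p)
L = 1.347

L = -1·log(0.26) - 0·log(0.74) = -log(0.26) = 1.347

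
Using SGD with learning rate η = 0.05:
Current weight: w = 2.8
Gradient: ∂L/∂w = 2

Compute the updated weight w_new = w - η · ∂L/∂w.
w_new = 2.7

w_new = w - η·∂L/∂w = 2.8 - 0.05×(2) = 2.8 - (0.1) = 2.7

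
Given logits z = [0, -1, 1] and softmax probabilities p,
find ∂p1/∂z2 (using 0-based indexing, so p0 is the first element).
∂p1/∂z2 = -0.05989

p = softmax(z) = [0.2447, 0.09003, 0.6652]
p1 = 0.09003, p2 = 0.6652

∂p1/∂z2 = -p1 × p2 = -0.09003 × 0.6652 = -0.05989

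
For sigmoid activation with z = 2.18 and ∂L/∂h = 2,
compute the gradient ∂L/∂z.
∂L/∂z = 0.1825

σ(2.18) = 0.8984
σ'(2.18) = σ(2.18)(1 - σ(2.18)) = 0.8984 × 0.1016 = 0.09125
∂L/∂z = ∂L/∂h · σ'(z) = 2 × 0.09125 = 0.1825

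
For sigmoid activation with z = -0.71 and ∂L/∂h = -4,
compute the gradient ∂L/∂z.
∂L/∂z = -0.8839

σ(-0.71) = 0.3296
σ'(-0.71) = σ(-0.71)(1 - σ(-0.71)) = 0.3296 × 0.6704 = 0.221
∂L/∂z = ∂L/∂h · σ'(z) = -4 × 0.221 = -0.8839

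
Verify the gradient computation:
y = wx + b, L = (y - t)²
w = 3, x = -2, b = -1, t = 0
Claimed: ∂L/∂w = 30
Incorrect

y = (3)(-2) + -1 = -7
∂L/∂y = 2(y - t) = 2(-7 - 0) = -14
∂y/∂w = x = -2
∂L/∂w = -14 × -2 = 28

Claimed value: 30
Incorrect: The correct gradient is 28.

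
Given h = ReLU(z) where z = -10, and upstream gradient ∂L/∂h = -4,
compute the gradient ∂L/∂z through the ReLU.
∂L/∂z = 0

h = ReLU(-10) = 0
Since z < 0: ∂h/∂z = 0
∂L/∂z = ∂L/∂h · ∂h/∂z = -4 × 0 = 0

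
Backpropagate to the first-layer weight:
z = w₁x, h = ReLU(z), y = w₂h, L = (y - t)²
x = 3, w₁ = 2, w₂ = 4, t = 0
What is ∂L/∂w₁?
∂L/∂w₁ = 576

Forward pass:
z = w₁x = 2×3 = 6
h = ReLU(6) = 6
y = w₂h = 4×6 = 24

Backward pass:
∂L/∂y = 2(y - t) = 2(24 - 0) = 48
∂y/∂h = w₂ = 4
∂h/∂z = 1 (ReLU derivative)
∂z/∂w₁ = x = 3

∂L/∂w₁ = 48 × 4 × 1 × 3 = 576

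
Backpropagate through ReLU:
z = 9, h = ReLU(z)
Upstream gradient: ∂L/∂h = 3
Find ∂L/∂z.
∂L/∂z = 3

h = ReLU(9) = 9
Since z > 0: ∂h/∂z = 1
∂L/∂z = ∂L/∂h · ∂h/∂z = 3 × 1 = 3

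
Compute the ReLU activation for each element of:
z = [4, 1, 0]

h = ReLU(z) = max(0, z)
h = [4, 1, 0]

ReLU applied element-wise: max(0,4)=4, max(0,1)=1, max(0,0)=0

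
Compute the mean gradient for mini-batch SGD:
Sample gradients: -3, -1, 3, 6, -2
Average gradient = 0.6

Average = (1/5)(-3 + -1 + 3 + 6 + -2) = 3/5 = 0.6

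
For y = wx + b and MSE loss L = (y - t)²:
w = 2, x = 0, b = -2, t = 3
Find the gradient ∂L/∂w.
∂L/∂w = 0

y = wx + b = (2)(0) + -2 = -2
∂L/∂y = 2(y - t) = 2(-2 - 3) = -10
∂y/∂w = x = 0
∂L/∂w = ∂L/∂y · ∂y/∂w = -10 × 0 = 0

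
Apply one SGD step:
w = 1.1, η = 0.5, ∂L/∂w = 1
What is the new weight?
w_new = 0.6

w_new = w - η·∂L/∂w = 1.1 - 0.5×(1) = 1.1 - (0.5) = 0.6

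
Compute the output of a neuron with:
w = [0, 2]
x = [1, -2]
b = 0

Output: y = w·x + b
y = -4

y = (0)(1) + (2)(-2) + 0 = -4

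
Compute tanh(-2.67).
-0.9905

tanh(-2.67) = (e^(-2.67) - e^(2.67))/(e^(-2.67) + e^(2.67)) = -0.9905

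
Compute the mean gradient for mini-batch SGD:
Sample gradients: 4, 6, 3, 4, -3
Average gradient = 2.8

Average = (1/5)(4 + 6 + 3 + 4 + -3) = 14/5 = 2.8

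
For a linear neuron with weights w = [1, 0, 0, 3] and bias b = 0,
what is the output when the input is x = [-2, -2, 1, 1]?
y = 1

y = (1)(-2) + (0)(-2) + (0)(1) + (3)(1) + 0 = 1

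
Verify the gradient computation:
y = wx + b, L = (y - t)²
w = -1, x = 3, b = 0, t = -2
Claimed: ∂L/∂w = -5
Incorrect

y = (-1)(3) + 0 = -3
∂L/∂y = 2(y - t) = 2(-3 - -2) = -2
∂y/∂w = x = 3
∂L/∂w = -2 × 3 = -6

Claimed value: -5
Incorrect: The correct gradient is -6.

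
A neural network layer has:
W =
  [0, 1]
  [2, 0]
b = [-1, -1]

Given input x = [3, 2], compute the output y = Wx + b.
y = [1, 5]

Wx = [0×3 + 1×2, 2×3 + 0×2]
   = [2, 6]
y = Wx + b = [2 + -1, 6 + -1] = [1, 5]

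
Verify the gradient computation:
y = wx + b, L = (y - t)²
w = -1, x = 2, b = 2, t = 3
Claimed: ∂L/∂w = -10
Incorrect

y = (-1)(2) + 2 = 0
∂L/∂y = 2(y - t) = 2(0 - 3) = -6
∂y/∂w = x = 2
∂L/∂w = -6 × 2 = -12

Claimed value: -10
Incorrect: The correct gradient is -12.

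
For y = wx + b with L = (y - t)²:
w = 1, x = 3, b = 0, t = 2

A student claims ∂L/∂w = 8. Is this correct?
Incorrect

y = (1)(3) + 0 = 3
∂L/∂y = 2(y - t) = 2(3 - 2) = 2
∂y/∂w = x = 3
∂L/∂w = 2 × 3 = 6

Claimed value: 8
Incorrect: The correct gradient is 6.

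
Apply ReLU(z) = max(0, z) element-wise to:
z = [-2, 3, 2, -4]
h = [0, 3, 2, 0]

ReLU applied element-wise: max(0,-2)=0, max(0,3)=3, max(0,2)=2, max(0,-4)=0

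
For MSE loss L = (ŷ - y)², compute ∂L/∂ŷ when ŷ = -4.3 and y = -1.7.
∂L/∂ŷ = -5.2

∂L/∂ŷ = 2(ŷ - y) = 2(-4.3 - -1.7) = 2(-2.6) = -5.2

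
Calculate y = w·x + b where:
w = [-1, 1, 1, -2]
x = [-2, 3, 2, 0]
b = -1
y = 6

y = (-1)(-2) + (1)(3) + (1)(2) + (-2)(0) + -1 = 6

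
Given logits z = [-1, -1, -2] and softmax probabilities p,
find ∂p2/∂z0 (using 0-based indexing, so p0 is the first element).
∂p2/∂z0 = -0.06561

p = softmax(z) = [0.4223, 0.4223, 0.1554]
p2 = 0.1554, p0 = 0.4223

∂p2/∂z0 = -p2 × p0 = -0.1554 × 0.4223 = -0.06561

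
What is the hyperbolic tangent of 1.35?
0.8741

tanh(1.35) = (e^(1.35) - e^(-1.35))/(e^(1.35) + e^(-1.35)) = 0.8741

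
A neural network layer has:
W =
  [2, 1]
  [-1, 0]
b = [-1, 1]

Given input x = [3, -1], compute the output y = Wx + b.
y = [4, -2]

Wx = [2×3 + 1×-1, -1×3 + 0×-1]
   = [5, -3]
y = Wx + b = [5 + -1, -3 + 1] = [4, -2]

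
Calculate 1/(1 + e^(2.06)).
0.113

sigmoid(-2.06) = 1/(1 + e^(2.06)) = 1/(1 + 7.846) = 0.113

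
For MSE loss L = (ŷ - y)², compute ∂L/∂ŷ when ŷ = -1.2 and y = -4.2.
∂L/∂ŷ = 6.0

∂L/∂ŷ = 2(ŷ - y) = 2(-1.2 - -4.2) = 2(3.0) = 6.0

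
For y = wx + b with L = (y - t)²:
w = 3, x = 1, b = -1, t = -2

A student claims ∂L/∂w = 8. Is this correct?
Correct

y = (3)(1) + -1 = 2
∂L/∂y = 2(y - t) = 2(2 - -2) = 8
∂y/∂w = x = 1
∂L/∂w = 8 × 1 = 8

Claimed value: 8
Correct: The correct gradient is 8.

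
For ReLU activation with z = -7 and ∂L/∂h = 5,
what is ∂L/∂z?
∂L/∂z = 0

h = ReLU(-7) = 0
Since z < 0: ∂h/∂z = 0
∂L/∂z = ∂L/∂h · ∂h/∂z = 5 × 0 = 0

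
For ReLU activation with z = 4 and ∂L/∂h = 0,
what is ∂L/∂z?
∂L/∂z = 0

h = ReLU(4) = 4
Since z > 0: ∂h/∂z = 1
∂L/∂z = ∂L/∂h · ∂h/∂z = 0 × 1 = 0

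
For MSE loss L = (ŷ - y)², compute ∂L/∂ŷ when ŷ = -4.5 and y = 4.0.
∂L/∂ŷ = -17.0

∂L/∂ŷ = 2(ŷ - y) = 2(-4.5 - 4.0) = 2(-8.5) = -17.0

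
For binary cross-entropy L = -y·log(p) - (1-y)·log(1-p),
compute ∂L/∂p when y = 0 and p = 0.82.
∂L/∂p = 5.556

∂L/∂p = -y/p + (1-y)/(1-p) = 0 + 1/0.18 = 5.556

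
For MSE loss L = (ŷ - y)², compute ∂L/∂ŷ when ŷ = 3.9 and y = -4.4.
∂L/∂ŷ = 16.6

∂L/∂ŷ = 2(ŷ - y) = 2(3.9 - -4.4) = 2(8.3) = 16.6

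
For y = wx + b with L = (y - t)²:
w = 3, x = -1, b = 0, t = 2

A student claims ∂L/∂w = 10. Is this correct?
Correct

y = (3)(-1) + 0 = -3
∂L/∂y = 2(y - t) = 2(-3 - 2) = -10
∂y/∂w = x = -1
∂L/∂w = -10 × -1 = 10

Claimed value: 10
Correct: The correct gradient is 10.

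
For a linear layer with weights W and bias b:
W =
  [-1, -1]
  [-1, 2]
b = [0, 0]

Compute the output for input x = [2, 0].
y = [-2, -2]

Wx = [-1×2 + -1×0, -1×2 + 2×0]
   = [-2, -2]
y = Wx + b = [-2 + 0, -2 + 0] = [-2, -2]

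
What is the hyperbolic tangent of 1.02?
0.7699

tanh(1.02) = (e^(1.02) - e^(-1.02))/(e^(1.02) + e^(-1.02)) = 0.7699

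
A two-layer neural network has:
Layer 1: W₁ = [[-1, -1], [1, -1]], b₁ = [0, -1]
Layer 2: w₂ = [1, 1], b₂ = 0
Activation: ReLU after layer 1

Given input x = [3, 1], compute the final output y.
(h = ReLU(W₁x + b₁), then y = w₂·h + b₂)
y = 1

Layer 1 pre-activation: z₁ = [-4, 1]
After ReLU: h = [0, 1]
Layer 2 output: y = 1×0 + 1×1 + 0 = 1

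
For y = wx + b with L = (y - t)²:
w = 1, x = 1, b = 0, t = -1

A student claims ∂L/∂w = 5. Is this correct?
Incorrect

y = (1)(1) + 0 = 1
∂L/∂y = 2(y - t) = 2(1 - -1) = 4
∂y/∂w = x = 1
∂L/∂w = 4 × 1 = 4

Claimed value: 5
Incorrect: The correct gradient is 4.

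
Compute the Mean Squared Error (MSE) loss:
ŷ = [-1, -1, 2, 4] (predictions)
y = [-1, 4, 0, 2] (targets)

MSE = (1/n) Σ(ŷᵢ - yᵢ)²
MSE = 8.25

MSE = (1/4)((-1--1)² + (-1-4)² + (2-0)² + (4-2)²) = (1/4)(0 + 25 + 4 + 4) = 8.25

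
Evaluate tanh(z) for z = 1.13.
0.811

tanh(1.13) = (e^(1.13) - e^(-1.13))/(e^(1.13) + e^(-1.13)) = 0.811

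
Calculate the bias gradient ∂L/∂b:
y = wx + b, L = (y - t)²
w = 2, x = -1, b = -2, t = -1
∂L/∂b = -6

y = wx + b = (2)(-1) + -2 = -4
∂L/∂y = 2(y - t) = 2(-4 - -1) = -6
∂y/∂b = 1
∂L/∂b = ∂L/∂y · ∂y/∂b = -6 × 1 = -6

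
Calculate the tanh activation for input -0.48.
-0.4462

tanh(-0.48) = (e^(-0.48) - e^(0.48))/(e^(-0.48) + e^(0.48)) = -0.4462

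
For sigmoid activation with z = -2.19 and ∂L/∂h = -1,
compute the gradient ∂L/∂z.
∂L/∂z = -0.09052

σ(-2.19) = 0.1007
σ'(-2.19) = σ(-2.19)(1 - σ(-2.19)) = 0.1007 × 0.8993 = 0.09052
∂L/∂z = ∂L/∂h · σ'(z) = -1 × 0.09052 = -0.09052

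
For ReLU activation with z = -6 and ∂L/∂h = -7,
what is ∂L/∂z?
∂L/∂z = 0

h = ReLU(-6) = 0
Since z < 0: ∂h/∂z = 0
∂L/∂z = ∂L/∂h · ∂h/∂z = -7 × 0 = 0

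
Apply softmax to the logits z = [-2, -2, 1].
p = [0.0453, 0.0453, 0.9094]

exp(z) = [0.1353, 0.1353, 2.718]
Sum = 2.989
p = [0.0453, 0.0453, 0.9094]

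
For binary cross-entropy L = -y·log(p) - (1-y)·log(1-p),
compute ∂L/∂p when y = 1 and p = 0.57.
∂L/∂p = -1.754

∂L/∂p = -y/p + (1-y)/(1-p) = -1/0.57 + 0 = -1.754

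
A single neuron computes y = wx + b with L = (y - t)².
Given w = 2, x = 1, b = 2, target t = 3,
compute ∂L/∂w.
∂L/∂w = 2

y = wx + b = (2)(1) + 2 = 4
∂L/∂y = 2(y - t) = 2(4 - 3) = 2
∂y/∂w = x = 1
∂L/∂w = ∂L/∂y · ∂y/∂w = 2 × 1 = 2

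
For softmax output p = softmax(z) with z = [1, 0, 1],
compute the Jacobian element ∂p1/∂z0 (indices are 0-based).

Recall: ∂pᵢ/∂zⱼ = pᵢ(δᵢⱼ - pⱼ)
∂p1/∂z0 = -0.06561

p = softmax(z) = [0.4223, 0.1554, 0.4223]
p1 = 0.1554, p0 = 0.4223

∂p1/∂z0 = -p1 × p0 = -0.1554 × 0.4223 = -0.06561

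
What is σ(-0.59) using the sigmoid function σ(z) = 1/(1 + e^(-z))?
0.3566

sigmoid(-0.59) = 1/(1 + e^(0.59)) = 1/(1 + 1.804) = 0.3566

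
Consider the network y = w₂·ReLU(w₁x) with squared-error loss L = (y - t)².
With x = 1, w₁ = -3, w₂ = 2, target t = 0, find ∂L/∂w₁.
∂L/∂w₁ = 0

Forward pass:
z = w₁x = -3×1 = -3
h = ReLU(-3) = 0
y = w₂h = 2×0 = 0

Backward pass:
∂L/∂y = 2(y - t) = 2(0 - 0) = 0
∂y/∂h = w₂ = 2
∂h/∂z = 0 (ReLU derivative)
∂z/∂w₁ = x = 1

∂L/∂w₁ = 0 × 2 × 0 × 1 = 0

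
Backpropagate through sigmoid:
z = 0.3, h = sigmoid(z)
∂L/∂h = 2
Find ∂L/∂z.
∂L/∂z = 0.4889

σ(0.3) = 0.5744
σ'(0.3) = σ(0.3)(1 - σ(0.3)) = 0.5744 × 0.4256 = 0.2445
∂L/∂z = ∂L/∂h · σ'(z) = 2 × 0.2445 = 0.4889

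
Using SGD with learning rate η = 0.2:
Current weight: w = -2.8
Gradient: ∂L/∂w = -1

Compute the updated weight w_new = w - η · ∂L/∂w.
w_new = -2.6

w_new = w - η·∂L/∂w = -2.8 - 0.2×(-1) = -2.8 - (-0.2) = -2.6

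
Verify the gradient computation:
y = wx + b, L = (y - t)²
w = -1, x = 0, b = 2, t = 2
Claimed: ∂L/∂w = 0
Correct

y = (-1)(0) + 2 = 2
∂L/∂y = 2(y - t) = 2(2 - 2) = 0
∂y/∂w = x = 0
∂L/∂w = 0 × 0 = 0

Claimed value: 0
Correct: The correct gradient is 0.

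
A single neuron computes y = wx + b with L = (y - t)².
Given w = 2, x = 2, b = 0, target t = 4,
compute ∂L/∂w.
∂L/∂w = 0

y = wx + b = (2)(2) + 0 = 4
∂L/∂y = 2(y - t) = 2(4 - 4) = 0
∂y/∂w = x = 2
∂L/∂w = ∂L/∂y · ∂y/∂w = 0 × 2 = 0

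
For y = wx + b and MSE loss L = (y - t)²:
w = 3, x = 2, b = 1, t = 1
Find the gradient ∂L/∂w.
∂L/∂w = 24

y = wx + b = (3)(2) + 1 = 7
∂L/∂y = 2(y - t) = 2(7 - 1) = 12
∂y/∂w = x = 2
∂L/∂w = ∂L/∂y · ∂y/∂w = 12 × 2 = 24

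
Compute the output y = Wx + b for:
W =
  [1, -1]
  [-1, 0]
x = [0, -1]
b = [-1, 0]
y = [0, 0]

Wx = [1×0 + -1×-1, -1×0 + 0×-1]
   = [1, 0]
y = Wx + b = [1 + -1, 0 + 0] = [0, 0]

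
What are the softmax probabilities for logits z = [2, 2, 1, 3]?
p = [0.1966, 0.1966, 0.0723, 0.5344]

exp(z) = [7.389, 7.389, 2.718, 20.09]
Sum = 37.58
p = [0.1966, 0.1966, 0.0723, 0.5344]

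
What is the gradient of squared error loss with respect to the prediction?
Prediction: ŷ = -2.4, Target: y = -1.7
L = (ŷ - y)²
∂L/∂ŷ = -1.4

∂L/∂ŷ = 2(ŷ - y) = 2(-2.4 - -1.7) = 2(-0.7) = -1.4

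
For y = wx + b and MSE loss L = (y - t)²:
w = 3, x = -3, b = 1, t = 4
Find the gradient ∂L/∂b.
∂L/∂b = -24

y = wx + b = (3)(-3) + 1 = -8
∂L/∂y = 2(y - t) = 2(-8 - 4) = -24
∂y/∂b = 1
∂L/∂b = ∂L/∂y · ∂y/∂b = -24 × 1 = -24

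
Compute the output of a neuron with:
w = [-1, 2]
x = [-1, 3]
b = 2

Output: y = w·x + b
y = 9

y = (-1)(-1) + (2)(3) + 2 = 9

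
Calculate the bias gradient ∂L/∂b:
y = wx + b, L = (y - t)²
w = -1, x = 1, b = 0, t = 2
∂L/∂b = -6

y = wx + b = (-1)(1) + 0 = -1
∂L/∂y = 2(y - t) = 2(-1 - 2) = -6
∂y/∂b = 1
∂L/∂b = ∂L/∂y · ∂y/∂b = -6 × 1 = -6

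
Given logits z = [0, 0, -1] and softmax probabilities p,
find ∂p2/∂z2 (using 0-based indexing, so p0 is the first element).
∂p2/∂z2 = 0.1312

p = softmax(z) = [0.4223, 0.4223, 0.1554]
p2 = 0.1554

∂p2/∂z2 = p2(1 - p2) = 0.1554 × (1 - 0.1554) = 0.1312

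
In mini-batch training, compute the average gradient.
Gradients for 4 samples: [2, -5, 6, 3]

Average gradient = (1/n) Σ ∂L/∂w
Average gradient = 1.5

Average = (1/4)(2 + -5 + 6 + 3) = 6/4 = 1.5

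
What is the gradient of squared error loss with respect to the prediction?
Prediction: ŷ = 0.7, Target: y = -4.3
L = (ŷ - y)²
∂L/∂ŷ = 10.0

∂L/∂ŷ = 2(ŷ - y) = 2(0.7 - -4.3) = 2(5.0) = 10.0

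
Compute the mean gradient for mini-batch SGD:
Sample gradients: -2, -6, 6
Average gradient = -0.6667

Average = (1/3)(-2 + -6 + 6) = -2/3 = -0.6667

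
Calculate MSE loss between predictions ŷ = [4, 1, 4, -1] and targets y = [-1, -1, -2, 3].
MSE = 20.25

MSE = (1/4)((4--1)² + (1--1)² + (4--2)² + (-1-3)²) = (1/4)(25 + 4 + 36 + 16) = 20.25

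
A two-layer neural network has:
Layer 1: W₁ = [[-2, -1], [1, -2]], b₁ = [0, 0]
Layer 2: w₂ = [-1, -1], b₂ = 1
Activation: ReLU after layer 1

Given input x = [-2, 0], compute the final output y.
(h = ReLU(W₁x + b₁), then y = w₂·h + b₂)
y = -3

Layer 1 pre-activation: z₁ = [4, -2]
After ReLU: h = [4, 0]
Layer 2 output: y = -1×4 + -1×0 + 1 = -3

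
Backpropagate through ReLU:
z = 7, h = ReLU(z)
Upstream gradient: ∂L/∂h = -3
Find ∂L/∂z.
∂L/∂z = -3

h = ReLU(7) = 7
Since z > 0: ∂h/∂z = 1
∂L/∂z = ∂L/∂h · ∂h/∂z = -3 × 1 = -3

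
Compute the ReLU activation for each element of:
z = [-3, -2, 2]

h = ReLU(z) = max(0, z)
h = [0, 0, 2]

ReLU applied element-wise: max(0,-3)=0, max(0,-2)=0, max(0,2)=2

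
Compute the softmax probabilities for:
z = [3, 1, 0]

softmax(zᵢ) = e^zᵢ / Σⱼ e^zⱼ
p = [0.8438, 0.1142, 0.042]

exp(z) = [20.09, 2.718, 1]
Sum = 23.8
p = [0.8438, 0.1142, 0.042]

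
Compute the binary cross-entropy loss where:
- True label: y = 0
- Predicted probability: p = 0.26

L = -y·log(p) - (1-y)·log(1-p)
L = 0.3011

L = -0·log(0.26) - 1·log(0.74) = -log(0.74) = 0.3011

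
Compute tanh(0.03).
0.02999

tanh(0.03) = (e^(0.03) - e^(-0.03))/(e^(0.03) + e^(-0.03)) = 0.02999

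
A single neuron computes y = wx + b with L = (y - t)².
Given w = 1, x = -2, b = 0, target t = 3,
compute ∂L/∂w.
∂L/∂w = 20

y = wx + b = (1)(-2) + 0 = -2
∂L/∂y = 2(y - t) = 2(-2 - 3) = -10
∂y/∂w = x = -2
∂L/∂w = ∂L/∂y · ∂y/∂w = -10 × -2 = 20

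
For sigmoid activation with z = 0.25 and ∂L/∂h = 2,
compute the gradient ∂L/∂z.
∂L/∂z = 0.4923

σ(0.25) = 0.5622
σ'(0.25) = σ(0.25)(1 - σ(0.25)) = 0.5622 × 0.4378 = 0.2461
∂L/∂z = ∂L/∂h · σ'(z) = 2 × 0.2461 = 0.4923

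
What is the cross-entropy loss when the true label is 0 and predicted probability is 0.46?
L = 0.6162

L = -0·log(0.46) - 1·log(0.54) = -log(0.54) = 0.6162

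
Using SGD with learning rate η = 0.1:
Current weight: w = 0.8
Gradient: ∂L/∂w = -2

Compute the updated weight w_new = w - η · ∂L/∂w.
w_new = 1

w_new = w - η·∂L/∂w = 0.8 - 0.1×(-2) = 0.8 - (-0.2) = 1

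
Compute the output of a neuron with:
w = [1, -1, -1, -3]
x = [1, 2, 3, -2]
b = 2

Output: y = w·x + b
y = 4

y = (1)(1) + (-1)(2) + (-1)(3) + (-3)(-2) + 2 = 4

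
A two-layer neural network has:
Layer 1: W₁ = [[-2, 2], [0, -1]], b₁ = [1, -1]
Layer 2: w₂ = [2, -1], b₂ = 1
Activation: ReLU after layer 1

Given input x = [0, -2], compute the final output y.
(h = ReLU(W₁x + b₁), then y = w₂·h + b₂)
y = 0

Layer 1 pre-activation: z₁ = [-3, 1]
After ReLU: h = [0, 1]
Layer 2 output: y = 2×0 + -1×1 + 1 = 0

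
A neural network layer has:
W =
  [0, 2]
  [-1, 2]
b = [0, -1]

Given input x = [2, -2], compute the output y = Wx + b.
y = [-4, -7]

Wx = [0×2 + 2×-2, -1×2 + 2×-2]
   = [-4, -6]
y = Wx + b = [-4 + 0, -6 + -1] = [-4, -7]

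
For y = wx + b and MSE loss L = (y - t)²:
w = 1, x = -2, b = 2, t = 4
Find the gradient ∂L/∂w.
∂L/∂w = 16

y = wx + b = (1)(-2) + 2 = 0
∂L/∂y = 2(y - t) = 2(0 - 4) = -8
∂y/∂w = x = -2
∂L/∂w = ∂L/∂y · ∂y/∂w = -8 × -2 = 16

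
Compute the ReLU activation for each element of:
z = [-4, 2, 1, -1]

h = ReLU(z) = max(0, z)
h = [0, 2, 1, 0]

ReLU applied element-wise: max(0,-4)=0, max(0,2)=2, max(0,1)=1, max(0,-1)=0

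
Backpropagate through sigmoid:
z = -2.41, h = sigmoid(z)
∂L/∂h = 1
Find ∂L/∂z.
∂L/∂z = 0.07562

σ(-2.41) = 0.08241
σ'(-2.41) = σ(-2.41)(1 - σ(-2.41)) = 0.08241 × 0.9176 = 0.07562
∂L/∂z = ∂L/∂h · σ'(z) = 1 × 0.07562 = 0.07562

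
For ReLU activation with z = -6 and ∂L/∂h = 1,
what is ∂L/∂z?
∂L/∂z = 0

h = ReLU(-6) = 0
Since z < 0: ∂h/∂z = 0
∂L/∂z = ∂L/∂h · ∂h/∂z = 1 × 0 = 0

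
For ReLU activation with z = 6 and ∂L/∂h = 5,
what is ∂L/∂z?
∂L/∂z = 5

h = ReLU(6) = 6
Since z > 0: ∂h/∂z = 1
∂L/∂z = ∂L/∂h · ∂h/∂z = 5 × 1 = 5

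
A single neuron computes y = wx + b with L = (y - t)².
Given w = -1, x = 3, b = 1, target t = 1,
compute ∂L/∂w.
∂L/∂w = -18

y = wx + b = (-1)(3) + 1 = -2
∂L/∂y = 2(y - t) = 2(-2 - 1) = -6
∂y/∂w = x = 3
∂L/∂w = ∂L/∂y · ∂y/∂w = -6 × 3 = -18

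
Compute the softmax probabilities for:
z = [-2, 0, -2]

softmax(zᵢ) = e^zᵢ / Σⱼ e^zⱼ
p = [0.1065, 0.787, 0.1065]

exp(z) = [0.1353, 1, 0.1353]
Sum = 1.271
p = [0.1065, 0.787, 0.1065]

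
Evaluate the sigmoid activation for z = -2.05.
0.1141

sigmoid(-2.05) = 1/(1 + e^(2.05)) = 1/(1 + 7.768) = 0.1141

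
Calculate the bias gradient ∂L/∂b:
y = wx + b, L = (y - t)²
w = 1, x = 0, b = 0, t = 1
∂L/∂b = -2

y = wx + b = (1)(0) + 0 = 0
∂L/∂y = 2(y - t) = 2(0 - 1) = -2
∂y/∂b = 1
∂L/∂b = ∂L/∂y · ∂y/∂b = -2 × 1 = -2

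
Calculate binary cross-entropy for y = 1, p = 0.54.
L = 0.6162

L = -1·log(0.54) - 0·log(0.46) = -log(0.54) = 0.6162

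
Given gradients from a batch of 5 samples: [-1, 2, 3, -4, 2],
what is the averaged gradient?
Average gradient = 0.4

Average = (1/5)(-1 + 2 + 3 + -4 + 2) = 2/5 = 0.4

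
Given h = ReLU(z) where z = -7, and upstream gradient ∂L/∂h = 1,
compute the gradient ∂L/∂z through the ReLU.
∂L/∂z = 0

h = ReLU(-7) = 0
Since z < 0: ∂h/∂z = 0
∂L/∂z = ∂L/∂h · ∂h/∂z = 1 × 0 = 0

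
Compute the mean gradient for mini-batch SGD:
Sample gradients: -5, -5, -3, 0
Average gradient = -3.25

Average = (1/4)(-5 + -5 + -3 + 0) = -13/4 = -3.25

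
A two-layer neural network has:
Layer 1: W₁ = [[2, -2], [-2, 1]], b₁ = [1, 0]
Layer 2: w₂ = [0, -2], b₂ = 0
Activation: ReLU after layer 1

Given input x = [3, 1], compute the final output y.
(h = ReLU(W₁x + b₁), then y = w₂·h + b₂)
y = 0

Layer 1 pre-activation: z₁ = [5, -5]
After ReLU: h = [5, 0]
Layer 2 output: y = 0×5 + -2×0 + 0 = 0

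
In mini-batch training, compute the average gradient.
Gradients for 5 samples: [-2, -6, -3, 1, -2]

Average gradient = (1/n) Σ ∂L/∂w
Average gradient = -2.4

Average = (1/5)(-2 + -6 + -3 + 1 + -2) = -12/5 = -2.4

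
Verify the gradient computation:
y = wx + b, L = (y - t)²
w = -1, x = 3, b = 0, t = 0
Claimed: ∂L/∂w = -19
Incorrect

y = (-1)(3) + 0 = -3
∂L/∂y = 2(y - t) = 2(-3 - 0) = -6
∂y/∂w = x = 3
∂L/∂w = -6 × 3 = -18

Claimed value: -19
Incorrect: The correct gradient is -18.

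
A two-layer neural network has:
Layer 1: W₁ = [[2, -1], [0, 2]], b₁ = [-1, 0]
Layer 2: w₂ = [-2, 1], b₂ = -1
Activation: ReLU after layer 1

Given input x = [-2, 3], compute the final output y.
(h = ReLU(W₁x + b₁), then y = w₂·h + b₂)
y = 5

Layer 1 pre-activation: z₁ = [-8, 6]
After ReLU: h = [0, 6]
Layer 2 output: y = -2×0 + 1×6 + -1 = 5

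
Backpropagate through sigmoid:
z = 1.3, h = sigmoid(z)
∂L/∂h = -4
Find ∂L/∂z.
∂L/∂z = -0.6732

σ(1.3) = 0.7858
σ'(1.3) = σ(1.3)(1 - σ(1.3)) = 0.7858 × 0.2142 = 0.1683
∂L/∂z = ∂L/∂h · σ'(z) = -4 × 0.1683 = -0.6732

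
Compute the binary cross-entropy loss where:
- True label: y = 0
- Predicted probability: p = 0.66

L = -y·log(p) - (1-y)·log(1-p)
L = 1.079

L = -0·log(0.66) - 1·log(0.34) = -log(0.34) = 1.079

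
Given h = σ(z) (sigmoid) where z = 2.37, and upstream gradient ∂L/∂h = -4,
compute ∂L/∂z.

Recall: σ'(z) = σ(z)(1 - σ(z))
∂L/∂z = -0.3127

σ(2.37) = 0.9145
σ'(2.37) = σ(2.37)(1 - σ(2.37)) = 0.9145 × 0.08549 = 0.07818
∂L/∂z = ∂L/∂h · σ'(z) = -4 × 0.07818 = -0.3127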